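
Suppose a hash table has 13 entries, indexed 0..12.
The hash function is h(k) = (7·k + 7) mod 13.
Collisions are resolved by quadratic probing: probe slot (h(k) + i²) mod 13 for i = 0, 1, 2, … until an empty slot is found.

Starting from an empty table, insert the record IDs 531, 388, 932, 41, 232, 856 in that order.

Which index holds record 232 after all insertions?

10

Insert 531: h=6, slot 6 empty → index 6.
Insert 388: h=6, slot 6 occupied → index 7.
Insert 932: h=5, slot 5 empty → index 5.
Insert 41: h=8, slot 8 empty → index 8.
Insert 232: h=6, slots 6,7 occupied → index 10.
Insert 856: h=6, slots 6,7,10 occupied → index 2.
Table: [∅, ∅, 856, ∅, ∅, 932, 531, 388, 41, ∅, 232, ∅, ∅]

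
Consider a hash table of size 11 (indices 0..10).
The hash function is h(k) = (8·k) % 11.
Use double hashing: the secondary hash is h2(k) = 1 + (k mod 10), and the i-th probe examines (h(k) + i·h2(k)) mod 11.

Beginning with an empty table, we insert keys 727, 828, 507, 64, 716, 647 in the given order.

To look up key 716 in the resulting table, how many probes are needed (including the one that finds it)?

2

727: h=8 => slot 8
828: h=2 => slot 2
507: h=8, h2=8, probe 8,5 => slot 5
64: h=6 => slot 6
716: h=8, h2=7, probe 8,4 => slot 4
647: h=6, h2=8, probe 6,3 => slot 3
Table: [_, _, 828, 647, 716, 507, 64, _, 727, _, _]
Lookup 716: h=8, h2=7, probe 8,4 → found at 4.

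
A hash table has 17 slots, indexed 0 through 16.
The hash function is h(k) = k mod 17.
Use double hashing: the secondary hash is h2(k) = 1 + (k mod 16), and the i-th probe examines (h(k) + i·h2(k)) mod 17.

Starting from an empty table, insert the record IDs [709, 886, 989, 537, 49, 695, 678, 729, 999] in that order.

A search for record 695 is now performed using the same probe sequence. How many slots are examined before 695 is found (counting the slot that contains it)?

2

709: h=12 -> slot 12
886: h=2 -> slot 2
989: h=3 -> slot 3
537: h=10 -> slot 10
49: h=15 -> slot 15
695: h=15, h2=8, probe 15,6 -> slot 6
678: h=15, h2=7, probe 15,5 -> slot 5
729: h=15, h2=10, probe 15,8 -> slot 8
999: h=13 -> slot 13
Table: [—, —, 886, 989, —, 678, 695, —, 729, —, 537, —, 709, 999, —, 49, —]
Lookup 695: h=15, h2=8, probe 15,6 → found at 6.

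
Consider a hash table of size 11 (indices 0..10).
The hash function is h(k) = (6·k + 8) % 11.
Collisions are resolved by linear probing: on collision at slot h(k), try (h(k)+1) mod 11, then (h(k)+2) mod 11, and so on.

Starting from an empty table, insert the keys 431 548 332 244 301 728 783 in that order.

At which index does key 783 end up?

3

Insert 431: h=9, slot 9 empty -> index 9.
Insert 548: h=7, slot 7 empty -> index 7.
Insert 332: h=9, slot 9 occupied -> index 10.
Insert 244: h=9, slots 9,10 occupied -> index 0.
Insert 301: h=10, slots 10,0 occupied -> index 1.
Insert 728: h=9, slots 9,10,0,1 occupied -> index 2.
Insert 783: h=9, slots 9,10,0,1,2 occupied -> index 3.
Table: [244, 301, 728, 783, ∅, ∅, ∅, 548, ∅, 431, 332]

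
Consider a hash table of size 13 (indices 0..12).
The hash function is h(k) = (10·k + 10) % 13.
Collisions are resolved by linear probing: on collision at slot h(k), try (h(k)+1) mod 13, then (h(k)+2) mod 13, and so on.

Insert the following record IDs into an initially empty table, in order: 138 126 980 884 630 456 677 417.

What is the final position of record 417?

0

Insert 138: h=12, slot 12 empty => index 12.
Insert 126: h=9, slot 9 empty => index 9.
Insert 980: h=8, slot 8 empty => index 8.
Insert 884: h=10, slot 10 empty => index 10.
Insert 630: h=5, slot 5 empty => index 5.
Insert 456: h=7, slot 7 empty => index 7.
Insert 677: h=7, slots 7,8,9,10 occupied => index 11.
Insert 417: h=7, slots 7,8,9,10,11,12 occupied => index 0.
Table: [417, _, _, _, _, 630, _, 456, 980, 126, 884, 677, 138]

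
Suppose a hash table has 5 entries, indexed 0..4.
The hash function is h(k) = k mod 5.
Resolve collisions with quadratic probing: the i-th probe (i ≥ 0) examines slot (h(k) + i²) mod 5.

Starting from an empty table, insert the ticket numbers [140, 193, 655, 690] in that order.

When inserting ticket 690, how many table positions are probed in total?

140 hashes to 0; slot 0 is free => place at 0.
193 hashes to 3; slot 3 is free => place at 3.
655 hashes to 0; 0 taken => place at 1.
690 hashes to 0; 0,1 taken => place at 4.
Table: [140, 655, -, 193, 690]

3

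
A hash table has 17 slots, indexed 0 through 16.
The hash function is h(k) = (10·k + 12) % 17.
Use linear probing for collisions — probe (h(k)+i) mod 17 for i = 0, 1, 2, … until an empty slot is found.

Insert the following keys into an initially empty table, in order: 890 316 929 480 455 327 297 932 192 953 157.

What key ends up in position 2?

327

Insert 890: h=4, slot 4 empty → index 4.
Insert 316: h=10, slot 10 empty → index 10.
Insert 929: h=3, slot 3 empty → index 3.
Insert 480: h=1, slot 1 empty → index 1.
Insert 455: h=6, slot 6 empty → index 6.
Insert 327: h=1, slot 1 occupied → index 2.
Insert 297: h=7, slot 7 empty → index 7.
Insert 932: h=16, slot 16 empty → index 16.
Insert 192: h=11, slot 11 empty → index 11.
Insert 953: h=5, slot 5 empty → index 5.
Insert 157: h=1, slots 1,2,3,4,5,6,7 occupied → index 8.
Table: [_, 480, 327, 929, 890, 953, 455, 297, 157, _, 316, 192, _, _, _, _, 932]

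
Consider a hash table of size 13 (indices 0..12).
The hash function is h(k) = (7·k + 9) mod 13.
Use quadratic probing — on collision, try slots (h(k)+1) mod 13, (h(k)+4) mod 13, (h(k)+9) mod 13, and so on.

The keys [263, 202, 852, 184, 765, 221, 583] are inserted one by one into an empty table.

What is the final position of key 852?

263 hashes to 4; slot 4 is free → place at 4.
202 hashes to 6; slot 6 is free → place at 6.
852 hashes to 6; 6 taken → place at 7.
184 hashes to 10; slot 10 is free → place at 10.
765 hashes to 8; slot 8 is free → place at 8.
221 hashes to 9; slot 9 is free → place at 9.
583 hashes to 8; 8,9 taken → place at 12.
Table: [∅, ∅, ∅, ∅, 263, ∅, 202, 852, 765, 221, 184, ∅, 583]

7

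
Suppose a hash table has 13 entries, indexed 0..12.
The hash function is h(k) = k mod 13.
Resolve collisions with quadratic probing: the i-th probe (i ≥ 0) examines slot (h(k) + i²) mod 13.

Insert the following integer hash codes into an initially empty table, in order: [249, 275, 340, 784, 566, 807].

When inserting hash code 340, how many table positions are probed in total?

3

Insert 249: h=2, slot 2 empty => index 2.
Insert 275: h=2, slot 2 occupied => index 3.
Insert 340: h=2, slots 2,3 occupied => index 6.
Insert 784: h=4, slot 4 empty => index 4.
Insert 566: h=7, slot 7 empty => index 7.
Insert 807: h=1, slot 1 empty => index 1.
Table: [-, 807, 249, 275, 784, -, 340, 566, -, -, -, -, -]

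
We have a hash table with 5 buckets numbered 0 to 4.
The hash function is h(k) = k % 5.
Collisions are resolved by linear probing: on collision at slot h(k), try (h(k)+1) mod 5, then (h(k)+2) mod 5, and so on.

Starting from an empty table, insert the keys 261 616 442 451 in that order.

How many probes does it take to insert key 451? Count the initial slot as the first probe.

4

261: h=1 → slot 1
616: h=1, probe 1,2 → slot 2
442: h=2, probe 2,3 → slot 3
451: h=1, probe 1,2,3,4 → slot 4
Table: [_, 261, 616, 442, 451]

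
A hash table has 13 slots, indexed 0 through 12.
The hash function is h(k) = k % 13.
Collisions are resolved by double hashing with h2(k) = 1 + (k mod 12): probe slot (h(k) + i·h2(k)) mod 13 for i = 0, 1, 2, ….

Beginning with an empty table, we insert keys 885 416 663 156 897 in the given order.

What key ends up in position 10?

897

Insert 885: h=1, slot 1 empty => index 1.
Insert 416: h=0, slot 0 empty => index 0.
Insert 663: h=0, h2=4, slot 0 occupied => index 4.
Insert 156: h=0, h2=1, slots 0,1 occupied => index 2.
Insert 897: h=0, h2=10, slot 0 occupied => index 10.
Table: [416, 885, 156, _, 663, _, _, _, _, _, 897, _, _]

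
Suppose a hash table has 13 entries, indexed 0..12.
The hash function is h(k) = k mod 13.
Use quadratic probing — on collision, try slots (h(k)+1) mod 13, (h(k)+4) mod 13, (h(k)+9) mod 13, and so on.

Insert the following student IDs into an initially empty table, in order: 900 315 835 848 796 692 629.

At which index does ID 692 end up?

2

900: h=3 -> slot 3
315: h=3, probe 3,4 -> slot 4
835: h=3, probe 3,4,7 -> slot 7
848: h=3, probe 3,4,7,12 -> slot 12
796: h=3, probe 3,4,7,12,6 -> slot 6
692: h=3, probe 3,4,7,12,6,2 -> slot 2
629: h=5 -> slot 5
Table: [., ., 692, 900, 315, 629, 796, 835, ., ., ., ., 848]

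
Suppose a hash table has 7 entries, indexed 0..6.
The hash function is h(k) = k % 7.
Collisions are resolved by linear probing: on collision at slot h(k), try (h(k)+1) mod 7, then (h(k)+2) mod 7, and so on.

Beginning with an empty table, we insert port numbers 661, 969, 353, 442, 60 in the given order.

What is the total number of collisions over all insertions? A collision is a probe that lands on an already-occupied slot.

5

661: h=3 → slot 3
969: h=3, probe 3,4 → slot 4
353: h=3, probe 3,4,5 → slot 5
442: h=1 → slot 1
60: h=4, probe 4,5,6 → slot 6
Table: [∅, 442, ∅, 661, 969, 353, 60]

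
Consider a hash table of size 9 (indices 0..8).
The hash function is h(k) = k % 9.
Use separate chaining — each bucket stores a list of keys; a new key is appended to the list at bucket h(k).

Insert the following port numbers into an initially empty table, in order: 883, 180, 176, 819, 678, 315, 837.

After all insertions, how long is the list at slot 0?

4

Insert 883: h=1, bucket 1 empty -> new chain.
Insert 180: h=0, bucket 0 empty -> new chain.
Insert 176: h=5, bucket 5 empty -> new chain.
Insert 819: h=0, bucket 0 nonempty -> append to chain.
Insert 678: h=3, bucket 3 empty -> new chain.
Insert 315: h=0, bucket 0 nonempty -> append to chain.
Insert 837: h=0, bucket 0 nonempty -> append to chain.
Final buckets:
0: 180 -> 819 -> 315 -> 837
1: 883
2: .
3: 678
4: .
5: 176
6: .
7: .
8: .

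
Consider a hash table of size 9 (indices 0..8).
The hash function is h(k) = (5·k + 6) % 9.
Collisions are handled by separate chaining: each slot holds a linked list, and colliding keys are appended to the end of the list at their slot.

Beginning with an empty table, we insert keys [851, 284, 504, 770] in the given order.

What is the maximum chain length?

3

851 -> bucket 4
284 -> bucket 4 (collision)
504 -> bucket 6
770 -> bucket 4 (collision)
Final buckets:
0: _
1: _
2: _
3: _
4: 851 -> 284 -> 770
5: _
6: 504
7: _
8: _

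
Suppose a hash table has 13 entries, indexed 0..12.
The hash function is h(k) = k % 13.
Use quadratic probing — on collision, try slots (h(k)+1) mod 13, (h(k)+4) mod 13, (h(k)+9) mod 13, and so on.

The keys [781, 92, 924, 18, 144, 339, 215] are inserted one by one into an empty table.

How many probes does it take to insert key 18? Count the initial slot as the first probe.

781: h=1 -> slot 1
92: h=1, probe 1,2 -> slot 2
924: h=1, probe 1,2,5 -> slot 5
18: h=5, probe 5,6 -> slot 6
144: h=1, probe 1,2,5,10 -> slot 10
339: h=1, probe 1,2,5,10,4 -> slot 4
215: h=7 -> slot 7
Table: [—, 781, 92, —, 339, 924, 18, 215, —, —, 144, —, —]

2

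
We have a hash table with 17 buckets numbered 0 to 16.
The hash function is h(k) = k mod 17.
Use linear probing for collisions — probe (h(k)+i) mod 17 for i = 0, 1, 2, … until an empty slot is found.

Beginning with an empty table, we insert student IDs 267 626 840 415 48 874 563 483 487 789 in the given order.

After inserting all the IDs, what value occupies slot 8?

267 hashes to 12; slot 12 is free → place at 12.
626 hashes to 14; slot 14 is free → place at 14.
840 hashes to 7; slot 7 is free → place at 7.
415 hashes to 7; 7 taken → place at 8.
48 hashes to 14; 14 taken → place at 15.
874 hashes to 7; 7,8 taken → place at 9.
563 hashes to 2; slot 2 is free → place at 2.
483 hashes to 7; 7,8,9 taken → place at 10.
487 hashes to 11; slot 11 is free → place at 11.
789 hashes to 7; 7,8,9,10,11,12 taken → place at 13.
Table: [∅, ∅, 563, ∅, ∅, ∅, ∅, 840, 415, 874, 483, 487, 267, 789, 626, 48, ∅]

415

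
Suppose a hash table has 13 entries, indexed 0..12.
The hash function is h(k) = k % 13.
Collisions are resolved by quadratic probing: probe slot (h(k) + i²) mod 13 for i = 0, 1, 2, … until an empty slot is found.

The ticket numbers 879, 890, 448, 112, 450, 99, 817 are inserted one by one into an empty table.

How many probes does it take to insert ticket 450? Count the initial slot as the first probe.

879 hashes to 8; slot 8 is free -> place at 8.
890 hashes to 6; slot 6 is free -> place at 6.
448 hashes to 6; 6 taken -> place at 7.
112 hashes to 8; 8 taken -> place at 9.
450 hashes to 8; 8,9 taken -> place at 12.
99 hashes to 8; 8,9,12 taken -> place at 4.
817 hashes to 11; slot 11 is free -> place at 11.
Table: [_, _, _, _, 99, _, 890, 448, 879, 112, _, 817, 450]

3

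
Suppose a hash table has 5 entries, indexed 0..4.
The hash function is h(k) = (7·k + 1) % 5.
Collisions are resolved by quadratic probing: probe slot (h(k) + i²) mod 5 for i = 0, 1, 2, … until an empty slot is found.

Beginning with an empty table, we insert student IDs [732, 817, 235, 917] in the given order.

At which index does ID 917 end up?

4

732 hashes to 0; slot 0 is free -> place at 0.
817 hashes to 0; 0 taken -> place at 1.
235 hashes to 1; 1 taken -> place at 2.
917 hashes to 0; 0,1 taken -> place at 4.
Table: [732, 817, 235, _, 917]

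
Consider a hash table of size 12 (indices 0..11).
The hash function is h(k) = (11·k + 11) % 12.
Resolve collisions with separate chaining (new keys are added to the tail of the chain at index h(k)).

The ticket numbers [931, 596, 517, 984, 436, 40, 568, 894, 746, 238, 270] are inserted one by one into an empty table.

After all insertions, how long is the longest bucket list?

3

931 -> bucket 4
596 -> bucket 3
517 -> bucket 10
984 -> bucket 11
436 -> bucket 7
40 -> bucket 7 (collision)
568 -> bucket 7 (collision)
894 -> bucket 5
746 -> bucket 9
238 -> bucket 1
270 -> bucket 5 (collision)
Final buckets:
0: ∅
1: 238
2: ∅
3: 596
4: 931
5: 894 -> 270
6: ∅
7: 436 -> 40 -> 568
8: ∅
9: 746
10: 517
11: 984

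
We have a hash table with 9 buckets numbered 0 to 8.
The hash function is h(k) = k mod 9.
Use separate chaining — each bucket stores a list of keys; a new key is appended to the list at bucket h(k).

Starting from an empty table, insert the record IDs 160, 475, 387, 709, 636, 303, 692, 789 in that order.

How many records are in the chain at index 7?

3

160 -> bucket 7
475 -> bucket 7 (collision)
387 -> bucket 0
709 -> bucket 7 (collision)
636 -> bucket 6
303 -> bucket 6 (collision)
692 -> bucket 8
789 -> bucket 6 (collision)
Final buckets:
0: 387
1: ∅
2: ∅
3: ∅
4: ∅
5: ∅
6: 636 -> 303 -> 789
7: 160 -> 475 -> 709
8: 692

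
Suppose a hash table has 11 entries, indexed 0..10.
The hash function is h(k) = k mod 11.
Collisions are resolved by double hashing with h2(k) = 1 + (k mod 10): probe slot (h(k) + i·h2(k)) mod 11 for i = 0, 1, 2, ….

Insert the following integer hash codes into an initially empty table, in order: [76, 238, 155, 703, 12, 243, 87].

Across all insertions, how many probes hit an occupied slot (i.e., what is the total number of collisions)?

Insert 76: h=10, slot 10 empty => index 10.
Insert 238: h=7, slot 7 empty => index 7.
Insert 155: h=1, slot 1 empty => index 1.
Insert 703: h=10, h2=4, slot 10 occupied => index 3.
Insert 12: h=1, h2=3, slot 1 occupied => index 4.
Insert 243: h=1, h2=4, slot 1 occupied => index 5.
Insert 87: h=10, h2=8, slots 10,7,4,1 occupied => index 9.
Table: [_, 155, _, 703, 12, 243, _, 238, _, 87, 76]

7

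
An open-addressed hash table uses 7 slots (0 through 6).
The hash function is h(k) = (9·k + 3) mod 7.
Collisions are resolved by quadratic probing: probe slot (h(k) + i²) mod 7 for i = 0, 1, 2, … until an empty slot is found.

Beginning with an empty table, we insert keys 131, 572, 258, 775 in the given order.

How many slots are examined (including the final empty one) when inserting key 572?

2

131 hashes to 6; slot 6 is free → place at 6.
572 hashes to 6; 6 taken → place at 0.
258 hashes to 1; slot 1 is free → place at 1.
775 hashes to 6; 6,0 taken → place at 3.
Table: [572, 258, ∅, 775, ∅, ∅, 131]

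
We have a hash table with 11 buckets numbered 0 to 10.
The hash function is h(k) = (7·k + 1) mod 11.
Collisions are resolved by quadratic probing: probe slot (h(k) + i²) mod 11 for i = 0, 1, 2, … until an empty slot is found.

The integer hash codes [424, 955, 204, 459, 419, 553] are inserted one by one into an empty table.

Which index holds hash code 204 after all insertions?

0

424 hashes to 10; slot 10 is free → place at 10.
955 hashes to 9; slot 9 is free → place at 9.
204 hashes to 10; 10 taken → place at 0.
459 hashes to 2; slot 2 is free → place at 2.
419 hashes to 8; slot 8 is free → place at 8.
553 hashes to 0; 0 taken → place at 1.
Table: [204, 553, 459, ., ., ., ., ., 419, 955, 424]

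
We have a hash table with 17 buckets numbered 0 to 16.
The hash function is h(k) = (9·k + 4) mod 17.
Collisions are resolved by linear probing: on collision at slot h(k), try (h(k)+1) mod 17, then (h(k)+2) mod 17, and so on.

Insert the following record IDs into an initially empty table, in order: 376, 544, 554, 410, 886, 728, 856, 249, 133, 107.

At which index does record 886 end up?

7

376: h=5 -> slot 5
544: h=4 -> slot 4
554: h=9 -> slot 9
410: h=5, probe 5,6 -> slot 6
886: h=5, probe 5,6,7 -> slot 7
728: h=11 -> slot 11
856: h=7, probe 7,8 -> slot 8
249: h=1 -> slot 1
133: h=11, probe 11,12 -> slot 12
107: h=15 -> slot 15
Table: [-, 249, -, -, 544, 376, 410, 886, 856, 554, -, 728, 133, -, -, 107, -]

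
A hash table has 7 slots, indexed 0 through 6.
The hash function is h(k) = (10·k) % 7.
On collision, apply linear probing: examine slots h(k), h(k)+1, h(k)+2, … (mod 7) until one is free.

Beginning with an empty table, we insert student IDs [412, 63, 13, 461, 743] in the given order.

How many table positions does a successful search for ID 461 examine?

3

412: h=4 → slot 4
63: h=0 → slot 0
13: h=4, probe 4,5 → slot 5
461: h=4, probe 4,5,6 → slot 6
743: h=3 → slot 3
Table: [63, ∅, ∅, 743, 412, 13, 461]
Lookup 461: h=4, probe 4,5,6 → found at 6.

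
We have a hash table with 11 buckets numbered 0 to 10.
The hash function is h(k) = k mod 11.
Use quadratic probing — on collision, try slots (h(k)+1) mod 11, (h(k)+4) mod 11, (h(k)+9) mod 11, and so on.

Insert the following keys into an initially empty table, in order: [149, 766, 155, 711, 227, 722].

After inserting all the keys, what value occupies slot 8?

149: h=6 => slot 6
766: h=7 => slot 7
155: h=1 => slot 1
711: h=7, probe 7,8 => slot 8
227: h=7, probe 7,8,0 => slot 0
722: h=7, probe 7,8,0,5 => slot 5
Table: [227, 155, -, -, -, 722, 149, 766, 711, -, -]

711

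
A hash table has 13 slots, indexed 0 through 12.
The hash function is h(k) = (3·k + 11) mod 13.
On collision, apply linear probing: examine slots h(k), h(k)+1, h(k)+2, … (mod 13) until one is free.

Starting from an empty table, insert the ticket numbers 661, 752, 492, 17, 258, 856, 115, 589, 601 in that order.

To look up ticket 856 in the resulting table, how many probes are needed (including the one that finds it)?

Insert 661: h=5, slot 5 empty -> index 5.
Insert 752: h=5, slot 5 occupied -> index 6.
Insert 492: h=5, slots 5,6 occupied -> index 7.
Insert 17: h=10, slot 10 empty -> index 10.
Insert 258: h=5, slots 5,6,7 occupied -> index 8.
Insert 856: h=5, slots 5,6,7,8 occupied -> index 9.
Insert 115: h=5, slots 5,6,7,8,9,10 occupied -> index 11.
Insert 589: h=10, slots 10,11 occupied -> index 12.
Insert 601: h=7, slots 7,8,9,10,11,12 occupied -> index 0.
Table: [601, _, _, _, _, 661, 752, 492, 258, 856, 17, 115, 589]
Lookup 856: h=5, probe 5,6,7,8,9 → found at 9.

5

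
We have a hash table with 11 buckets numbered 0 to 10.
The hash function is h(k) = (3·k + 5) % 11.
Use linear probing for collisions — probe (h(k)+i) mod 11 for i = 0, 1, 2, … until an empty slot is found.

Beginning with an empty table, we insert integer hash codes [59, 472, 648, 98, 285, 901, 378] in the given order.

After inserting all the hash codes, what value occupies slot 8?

378

Insert 59: h=6, slot 6 empty => index 6.
Insert 472: h=2, slot 2 empty => index 2.
Insert 648: h=2, slot 2 occupied => index 3.
Insert 98: h=2, slots 2,3 occupied => index 4.
Insert 285: h=2, slots 2,3,4 occupied => index 5.
Insert 901: h=2, slots 2,3,4,5,6 occupied => index 7.
Insert 378: h=6, slots 6,7 occupied => index 8.
Table: [∅, ∅, 472, 648, 98, 285, 59, 901, 378, ∅, ∅]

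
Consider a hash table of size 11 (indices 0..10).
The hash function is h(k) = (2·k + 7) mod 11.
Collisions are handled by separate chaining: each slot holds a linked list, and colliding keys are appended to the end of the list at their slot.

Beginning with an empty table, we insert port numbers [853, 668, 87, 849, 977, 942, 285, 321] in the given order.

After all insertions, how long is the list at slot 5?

Insert 853: h=8, bucket 8 empty -> new chain.
Insert 668: h=1, bucket 1 empty -> new chain.
Insert 87: h=5, bucket 5 empty -> new chain.
Insert 849: h=0, bucket 0 empty -> new chain.
Insert 977: h=3, bucket 3 empty -> new chain.
Insert 942: h=10, bucket 10 empty -> new chain.
Insert 285: h=5, bucket 5 nonempty -> append to chain.
Insert 321: h=0, bucket 0 nonempty -> append to chain.
Final buckets:
0: 849 -> 321
1: 668
2: -
3: 977
4: -
5: 87 -> 285
6: -
7: -
8: 853
9: -
10: 942

2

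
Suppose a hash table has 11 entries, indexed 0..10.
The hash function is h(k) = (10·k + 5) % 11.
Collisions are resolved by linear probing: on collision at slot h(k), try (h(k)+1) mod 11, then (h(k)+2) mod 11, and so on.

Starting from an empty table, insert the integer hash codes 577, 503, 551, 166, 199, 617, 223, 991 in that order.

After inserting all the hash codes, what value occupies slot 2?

223

Insert 577: h=0, slot 0 empty => index 0.
Insert 503: h=8, slot 8 empty => index 8.
Insert 551: h=4, slot 4 empty => index 4.
Insert 166: h=4, slot 4 occupied => index 5.
Insert 199: h=4, slots 4,5 occupied => index 6.
Insert 617: h=4, slots 4,5,6 occupied => index 7.
Insert 223: h=2, slot 2 empty => index 2.
Insert 991: h=4, slots 4,5,6,7,8 occupied => index 9.
Table: [577, -, 223, -, 551, 166, 199, 617, 503, 991, -]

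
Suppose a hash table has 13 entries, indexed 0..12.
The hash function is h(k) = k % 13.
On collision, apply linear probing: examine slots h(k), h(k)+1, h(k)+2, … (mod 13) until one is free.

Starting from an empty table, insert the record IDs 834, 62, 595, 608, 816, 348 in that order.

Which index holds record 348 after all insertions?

834 hashes to 2; slot 2 is free => place at 2.
62 hashes to 10; slot 10 is free => place at 10.
595 hashes to 10; 10 taken => place at 11.
608 hashes to 10; 10,11 taken => place at 12.
816 hashes to 10; 10,11,12 taken => place at 0.
348 hashes to 10; 10,11,12,0 taken => place at 1.
Table: [816, 348, 834, -, -, -, -, -, -, -, 62, 595, 608]

1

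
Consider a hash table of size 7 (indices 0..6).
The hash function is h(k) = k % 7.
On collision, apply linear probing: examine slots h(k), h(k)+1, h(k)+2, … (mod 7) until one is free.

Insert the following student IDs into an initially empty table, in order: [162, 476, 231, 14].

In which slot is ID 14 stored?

3

162: h=1 → slot 1
476: h=0 → slot 0
231: h=0, probe 0,1,2 → slot 2
14: h=0, probe 0,1,2,3 → slot 3
Table: [476, 162, 231, 14, -, -, -]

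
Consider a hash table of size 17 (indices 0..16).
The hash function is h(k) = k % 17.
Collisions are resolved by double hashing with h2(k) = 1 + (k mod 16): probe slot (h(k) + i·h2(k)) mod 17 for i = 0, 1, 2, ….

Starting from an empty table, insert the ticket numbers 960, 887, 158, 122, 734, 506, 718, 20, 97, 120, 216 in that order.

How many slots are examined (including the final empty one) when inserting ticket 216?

7

Insert 960: h=8, slot 8 empty => index 8.
Insert 887: h=3, slot 3 empty => index 3.
Insert 158: h=5, slot 5 empty => index 5.
Insert 122: h=3, h2=11, slot 3 occupied => index 14.
Insert 734: h=3, h2=15, slot 3 occupied => index 1.
Insert 506: h=13, slot 13 empty => index 13.
Insert 718: h=4, slot 4 empty => index 4.
Insert 20: h=3, h2=5, slots 3,8,13,1 occupied => index 6.
Insert 97: h=12, slot 12 empty => index 12.
Insert 120: h=1, h2=9, slot 1 occupied => index 10.
Insert 216: h=12, h2=9, slots 12,4,13,5,14,6 occupied => index 15.
Table: [_, 734, _, 887, 718, 158, 20, _, 960, _, 120, _, 97, 506, 122, 216, _]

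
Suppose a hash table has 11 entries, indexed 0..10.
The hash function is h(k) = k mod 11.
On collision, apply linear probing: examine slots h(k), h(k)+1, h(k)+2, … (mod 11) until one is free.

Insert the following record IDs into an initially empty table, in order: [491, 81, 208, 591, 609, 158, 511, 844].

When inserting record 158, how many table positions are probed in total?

3

491 hashes to 7; slot 7 is free => place at 7.
81 hashes to 4; slot 4 is free => place at 4.
208 hashes to 10; slot 10 is free => place at 10.
591 hashes to 8; slot 8 is free => place at 8.
609 hashes to 4; 4 taken => place at 5.
158 hashes to 4; 4,5 taken => place at 6.
511 hashes to 5; 5,6,7,8 taken => place at 9.
844 hashes to 8; 8,9,10 taken => place at 0.
Table: [844, —, —, —, 81, 609, 158, 491, 591, 511, 208]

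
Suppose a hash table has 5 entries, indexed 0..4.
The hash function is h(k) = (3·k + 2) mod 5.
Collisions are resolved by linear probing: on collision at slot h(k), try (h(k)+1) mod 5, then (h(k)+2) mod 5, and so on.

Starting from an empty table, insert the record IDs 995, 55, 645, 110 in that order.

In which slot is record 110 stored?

Insert 995: h=2, slot 2 empty => index 2.
Insert 55: h=2, slot 2 occupied => index 3.
Insert 645: h=2, slots 2,3 occupied => index 4.
Insert 110: h=2, slots 2,3,4 occupied => index 0.
Table: [110, _, 995, 55, 645]

0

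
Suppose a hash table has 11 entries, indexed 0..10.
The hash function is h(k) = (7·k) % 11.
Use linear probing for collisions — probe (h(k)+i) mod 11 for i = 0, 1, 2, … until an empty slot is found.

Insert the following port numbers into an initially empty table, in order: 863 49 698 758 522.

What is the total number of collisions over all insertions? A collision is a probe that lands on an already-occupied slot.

8

863: h=2 -> slot 2
49: h=2, probe 2,3 -> slot 3
698: h=2, probe 2,3,4 -> slot 4
758: h=4, probe 4,5 -> slot 5
522: h=2, probe 2,3,4,5,6 -> slot 6
Table: [-, -, 863, 49, 698, 758, 522, -, -, -, -]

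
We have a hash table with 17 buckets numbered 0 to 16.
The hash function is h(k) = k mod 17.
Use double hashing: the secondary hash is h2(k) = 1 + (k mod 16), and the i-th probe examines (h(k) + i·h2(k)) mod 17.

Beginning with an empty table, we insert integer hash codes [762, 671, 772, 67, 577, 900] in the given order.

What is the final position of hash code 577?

1

762 hashes to 14; slot 14 is free => place at 14.
671 hashes to 8; slot 8 is free => place at 8.
772 hashes to 7; slot 7 is free => place at 7.
67 hashes to 16; slot 16 is free => place at 16.
577 hashes to 16, h2=2; 16 taken => place at 1.
900 hashes to 16, h2=5; 16 taken => place at 4.
Table: [-, 577, -, -, 900, -, -, 772, 671, -, -, -, -, -, 762, -, 67]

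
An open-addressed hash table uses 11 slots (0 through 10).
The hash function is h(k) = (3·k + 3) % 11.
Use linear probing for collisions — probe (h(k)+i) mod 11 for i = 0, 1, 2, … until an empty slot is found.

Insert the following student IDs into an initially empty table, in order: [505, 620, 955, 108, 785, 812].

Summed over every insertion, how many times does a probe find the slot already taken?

505: h=0 -> slot 0
620: h=4 -> slot 4
955: h=8 -> slot 8
108: h=8, probe 8,9 -> slot 9
785: h=4, probe 4,5 -> slot 5
812: h=8, probe 8,9,10 -> slot 10
Table: [505, —, —, —, 620, 785, —, —, 955, 108, 812]

4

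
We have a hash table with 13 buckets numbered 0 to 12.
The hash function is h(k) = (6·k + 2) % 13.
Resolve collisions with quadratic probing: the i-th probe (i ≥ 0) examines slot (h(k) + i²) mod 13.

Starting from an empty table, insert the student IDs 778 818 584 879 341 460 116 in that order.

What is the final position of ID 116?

778: h=3 → slot 3
818: h=9 → slot 9
584: h=9, probe 9,10 → slot 10
879: h=11 → slot 11
341: h=7 → slot 7
460: h=6 → slot 6
116: h=9, probe 9,10,0 → slot 0
Table: [116, —, —, 778, —, —, 460, 341, —, 818, 584, 879, —]

0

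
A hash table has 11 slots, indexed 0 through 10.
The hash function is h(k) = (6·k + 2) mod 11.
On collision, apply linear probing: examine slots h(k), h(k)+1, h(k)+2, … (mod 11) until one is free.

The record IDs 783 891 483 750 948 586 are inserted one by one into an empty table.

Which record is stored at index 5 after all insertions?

783 hashes to 3; slot 3 is free => place at 3.
891 hashes to 2; slot 2 is free => place at 2.
483 hashes to 7; slot 7 is free => place at 7.
750 hashes to 3; 3 taken => place at 4.
948 hashes to 3; 3,4 taken => place at 5.
586 hashes to 9; slot 9 is free => place at 9.
Table: [-, -, 891, 783, 750, 948, -, 483, -, 586, -]

948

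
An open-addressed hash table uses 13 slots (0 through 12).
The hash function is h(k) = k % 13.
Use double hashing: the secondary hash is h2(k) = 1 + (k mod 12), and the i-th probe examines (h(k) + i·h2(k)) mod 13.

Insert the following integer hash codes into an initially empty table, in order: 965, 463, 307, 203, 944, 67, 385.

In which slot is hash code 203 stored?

7

Insert 965: h=3, slot 3 empty → index 3.
Insert 463: h=8, slot 8 empty → index 8.
Insert 307: h=8, h2=8, slots 8,3 occupied → index 11.
Insert 203: h=8, h2=12, slot 8 occupied → index 7.
Insert 944: h=8, h2=9, slot 8 occupied → index 4.
Insert 67: h=2, slot 2 empty → index 2.
Insert 385: h=8, h2=2, slot 8 occupied → index 10.
Table: [_, _, 67, 965, 944, _, _, 203, 463, _, 385, 307, _]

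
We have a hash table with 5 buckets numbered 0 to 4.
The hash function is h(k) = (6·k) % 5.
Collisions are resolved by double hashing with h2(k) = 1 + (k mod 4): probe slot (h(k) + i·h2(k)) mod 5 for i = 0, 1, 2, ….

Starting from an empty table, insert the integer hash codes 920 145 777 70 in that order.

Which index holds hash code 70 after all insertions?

3

920 hashes to 0; slot 0 is free => place at 0.
145 hashes to 0, h2=2; 0 taken => place at 2.
777 hashes to 2, h2=2; 2 taken => place at 4.
70 hashes to 0, h2=3; 0 taken => place at 3.
Table: [920, ∅, 145, 70, 777]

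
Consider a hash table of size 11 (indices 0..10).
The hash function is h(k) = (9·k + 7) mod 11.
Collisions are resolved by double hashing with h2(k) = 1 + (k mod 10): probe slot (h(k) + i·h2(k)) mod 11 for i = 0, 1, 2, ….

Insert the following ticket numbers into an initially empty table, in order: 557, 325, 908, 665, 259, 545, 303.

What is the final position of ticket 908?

2

557 hashes to 4; slot 4 is free -> place at 4.
325 hashes to 6; slot 6 is free -> place at 6.
908 hashes to 6, h2=9; 6,4 taken -> place at 2.
665 hashes to 8; slot 8 is free -> place at 8.
259 hashes to 6, h2=10; 6 taken -> place at 5.
545 hashes to 6, h2=6; 6 taken -> place at 1.
303 hashes to 6, h2=4; 6 taken -> place at 10.
Table: [-, 545, 908, -, 557, 259, 325, -, 665, -, 303]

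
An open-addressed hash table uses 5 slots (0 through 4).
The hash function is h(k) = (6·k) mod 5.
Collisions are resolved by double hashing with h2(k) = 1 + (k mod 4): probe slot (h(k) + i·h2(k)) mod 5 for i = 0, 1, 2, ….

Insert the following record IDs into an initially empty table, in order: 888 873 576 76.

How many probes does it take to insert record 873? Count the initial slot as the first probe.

2

Insert 888: h=3, slot 3 empty → index 3.
Insert 873: h=3, h2=2, slot 3 occupied → index 0.
Insert 576: h=1, slot 1 empty → index 1.
Insert 76: h=1, h2=1, slot 1 occupied → index 2.
Table: [873, 576, 76, 888, ∅]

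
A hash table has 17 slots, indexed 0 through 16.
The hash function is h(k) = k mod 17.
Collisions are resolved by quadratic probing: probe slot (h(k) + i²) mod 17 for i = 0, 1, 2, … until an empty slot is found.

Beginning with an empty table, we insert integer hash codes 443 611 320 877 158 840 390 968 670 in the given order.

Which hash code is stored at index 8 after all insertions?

670

443: h=1 -> slot 1
611: h=16 -> slot 16
320: h=14 -> slot 14
877: h=10 -> slot 10
158: h=5 -> slot 5
840: h=7 -> slot 7
390: h=16, probe 16,0 -> slot 0
968: h=16, probe 16,0,3 -> slot 3
670: h=7, probe 7,8 -> slot 8
Table: [390, 443, ., 968, ., 158, ., 840, 670, ., 877, ., ., ., 320, ., 611]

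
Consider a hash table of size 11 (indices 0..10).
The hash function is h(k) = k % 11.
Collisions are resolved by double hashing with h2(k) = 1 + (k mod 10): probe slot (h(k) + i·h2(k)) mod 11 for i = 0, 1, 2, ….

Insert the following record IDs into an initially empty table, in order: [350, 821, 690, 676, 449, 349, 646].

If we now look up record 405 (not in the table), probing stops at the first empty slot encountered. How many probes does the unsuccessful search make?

350: h=9 => slot 9
821: h=7 => slot 7
690: h=8 => slot 8
676: h=5 => slot 5
449: h=9, h2=10, probe 9,8,7,6 => slot 6
349: h=8, h2=10, probe 8,7,6,5,4 => slot 4
646: h=8, h2=7, probe 8,4,0 => slot 0
Table: [646, ., ., ., 349, 676, 449, 821, 690, 350, .]
Lookup 405: h=9, h2=6, probe 9,4,10 → slot 10 empty, not found.

3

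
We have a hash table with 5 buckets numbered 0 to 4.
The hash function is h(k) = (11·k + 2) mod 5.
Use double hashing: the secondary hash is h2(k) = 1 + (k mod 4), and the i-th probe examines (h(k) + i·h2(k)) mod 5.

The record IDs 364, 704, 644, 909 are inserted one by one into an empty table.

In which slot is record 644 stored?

364 hashes to 1; slot 1 is free → place at 1.
704 hashes to 1, h2=1; 1 taken → place at 2.
644 hashes to 1, h2=1; 1,2 taken → place at 3.
909 hashes to 1, h2=2; 1,3 taken → place at 0.
Table: [909, 364, 704, 644, —]

3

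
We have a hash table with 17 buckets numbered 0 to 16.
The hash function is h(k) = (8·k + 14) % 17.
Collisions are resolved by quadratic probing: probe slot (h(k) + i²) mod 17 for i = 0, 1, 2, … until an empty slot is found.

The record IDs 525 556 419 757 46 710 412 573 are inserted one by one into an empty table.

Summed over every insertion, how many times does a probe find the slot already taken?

5

525: h=15 => slot 15
556: h=8 => slot 8
419: h=0 => slot 0
757: h=1 => slot 1
46: h=8, probe 8,9 => slot 9
710: h=16 => slot 16
412: h=12 => slot 12
573: h=8, probe 8,9,12,0,7 => slot 7
Table: [419, 757, ∅, ∅, ∅, ∅, ∅, 573, 556, 46, ∅, ∅, 412, ∅, ∅, 525, 710]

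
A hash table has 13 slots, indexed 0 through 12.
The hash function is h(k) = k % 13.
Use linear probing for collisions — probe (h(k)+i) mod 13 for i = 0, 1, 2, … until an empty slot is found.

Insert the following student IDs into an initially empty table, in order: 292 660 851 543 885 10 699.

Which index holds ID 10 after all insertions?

12

292 hashes to 6; slot 6 is free -> place at 6.
660 hashes to 10; slot 10 is free -> place at 10.
851 hashes to 6; 6 taken -> place at 7.
543 hashes to 10; 10 taken -> place at 11.
885 hashes to 1; slot 1 is free -> place at 1.
10 hashes to 10; 10,11 taken -> place at 12.
699 hashes to 10; 10,11,12 taken -> place at 0.
Table: [699, 885, _, _, _, _, 292, 851, _, _, 660, 543, 10]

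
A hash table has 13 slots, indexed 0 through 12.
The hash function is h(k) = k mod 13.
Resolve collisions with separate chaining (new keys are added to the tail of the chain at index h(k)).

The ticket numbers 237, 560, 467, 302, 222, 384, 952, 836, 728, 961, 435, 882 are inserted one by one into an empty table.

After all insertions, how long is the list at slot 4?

1

237 -> bucket 3
560 -> bucket 1
467 -> bucket 12
302 -> bucket 3 (collision)
222 -> bucket 1 (collision)
384 -> bucket 7
952 -> bucket 3 (collision)
836 -> bucket 4
728 -> bucket 0
961 -> bucket 12 (collision)
435 -> bucket 6
882 -> bucket 11
Final buckets:
0: 728
1: 560 -> 222
2: _
3: 237 -> 302 -> 952
4: 836
5: _
6: 435
7: 384
8: _
9: _
10: _
11: 882
12: 467 -> 961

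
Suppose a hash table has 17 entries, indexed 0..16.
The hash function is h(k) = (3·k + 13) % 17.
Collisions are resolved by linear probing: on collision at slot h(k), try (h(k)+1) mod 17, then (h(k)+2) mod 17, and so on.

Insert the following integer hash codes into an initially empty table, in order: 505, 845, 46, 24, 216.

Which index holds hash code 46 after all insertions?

0

505 hashes to 15; slot 15 is free → place at 15.
845 hashes to 15; 15 taken → place at 16.
46 hashes to 15; 15,16 taken → place at 0.
24 hashes to 0; 0 taken → place at 1.
216 hashes to 15; 15,16,0,1 taken → place at 2.
Table: [46, 24, 216, _, _, _, _, _, _, _, _, _, _, _, _, 505, 845]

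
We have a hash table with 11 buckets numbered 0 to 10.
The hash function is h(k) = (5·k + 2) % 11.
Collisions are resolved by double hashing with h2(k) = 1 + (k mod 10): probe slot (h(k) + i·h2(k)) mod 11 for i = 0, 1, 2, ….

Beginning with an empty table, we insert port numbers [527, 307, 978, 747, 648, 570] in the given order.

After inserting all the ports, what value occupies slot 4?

648

527 hashes to 8; slot 8 is free → place at 8.
307 hashes to 8, h2=8; 8 taken → place at 5.
978 hashes to 8, h2=9; 8 taken → place at 6.
747 hashes to 8, h2=8; 8,5 taken → place at 2.
648 hashes to 8, h2=9; 8,6 taken → place at 4.
570 hashes to 3; slot 3 is free → place at 3.
Table: [∅, ∅, 747, 570, 648, 307, 978, ∅, 527, ∅, ∅]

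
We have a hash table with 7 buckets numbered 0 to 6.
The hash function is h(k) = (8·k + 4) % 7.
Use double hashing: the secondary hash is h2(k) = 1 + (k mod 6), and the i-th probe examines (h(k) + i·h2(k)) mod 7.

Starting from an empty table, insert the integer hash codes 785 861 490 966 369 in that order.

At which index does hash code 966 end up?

785 hashes to 5; slot 5 is free => place at 5.
861 hashes to 4; slot 4 is free => place at 4.
490 hashes to 4, h2=5; 4 taken => place at 2.
966 hashes to 4, h2=1; 4,5 taken => place at 6.
369 hashes to 2, h2=4; 2,6 taken => place at 3.
Table: [∅, ∅, 490, 369, 861, 785, 966]

6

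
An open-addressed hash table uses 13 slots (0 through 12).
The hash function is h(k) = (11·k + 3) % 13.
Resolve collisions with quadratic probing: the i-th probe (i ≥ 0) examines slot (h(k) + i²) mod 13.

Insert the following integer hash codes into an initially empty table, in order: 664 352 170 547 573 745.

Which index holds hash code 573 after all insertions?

4

Insert 664: h=1, slot 1 empty => index 1.
Insert 352: h=1, slot 1 occupied => index 2.
Insert 170: h=1, slots 1,2 occupied => index 5.
Insert 547: h=1, slots 1,2,5 occupied => index 10.
Insert 573: h=1, slots 1,2,5,10 occupied => index 4.
Insert 745: h=8, slot 8 empty => index 8.
Table: [_, 664, 352, _, 573, 170, _, _, 745, _, 547, _, _]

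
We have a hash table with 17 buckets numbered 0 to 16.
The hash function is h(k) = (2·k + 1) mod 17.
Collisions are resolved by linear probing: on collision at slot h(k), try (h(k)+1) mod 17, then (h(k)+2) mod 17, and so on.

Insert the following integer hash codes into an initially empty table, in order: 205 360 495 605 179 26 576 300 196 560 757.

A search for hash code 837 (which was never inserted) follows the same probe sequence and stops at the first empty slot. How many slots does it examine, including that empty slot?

3

Insert 205: h=3, slot 3 empty -> index 3.
Insert 360: h=7, slot 7 empty -> index 7.
Insert 495: h=5, slot 5 empty -> index 5.
Insert 605: h=4, slot 4 empty -> index 4.
Insert 179: h=2, slot 2 empty -> index 2.
Insert 26: h=2, slots 2,3,4,5 occupied -> index 6.
Insert 576: h=14, slot 14 empty -> index 14.
Insert 300: h=6, slots 6,7 occupied -> index 8.
Insert 196: h=2, slots 2,3,4,5,6,7,8 occupied -> index 9.
Insert 560: h=16, slot 16 empty -> index 16.
Insert 757: h=2, slots 2,3,4,5,6,7,8,9 occupied -> index 10.
Table: [., ., 179, 205, 605, 495, 26, 360, 300, 196, 757, ., ., ., 576, ., 560]
Lookup 837: h=9, probe 9,10,11 → slot 11 empty, not found.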